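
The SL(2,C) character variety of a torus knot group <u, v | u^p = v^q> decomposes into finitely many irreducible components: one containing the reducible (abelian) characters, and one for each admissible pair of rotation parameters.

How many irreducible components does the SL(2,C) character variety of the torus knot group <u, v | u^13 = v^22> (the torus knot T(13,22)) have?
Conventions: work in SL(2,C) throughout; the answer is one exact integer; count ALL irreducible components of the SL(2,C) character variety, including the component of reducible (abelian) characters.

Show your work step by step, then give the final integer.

127

For T(13,22): irreducibility forces the central element u^13 = v^22 to one of +I, -I.
So on each irreducible component the traces are pinned: tr(u) = 2*cos(pi*alpha/13) with 1 <= alpha <= 12, tr(v) = 2*cos(pi*beta/22) with 1 <= beta <= 21.
Consistency of u^13 = (-1)^alpha I with v^22 = (-1)^beta I forces alpha = beta (mod 2).
count pairs: odd alpha (6 choices) x odd beta (11), plus even alpha (6) x even beta (10): 6*11 + 6*10 = 126.
Total: 126 irreducible-character components + 1 reducible (abelian) component = 127.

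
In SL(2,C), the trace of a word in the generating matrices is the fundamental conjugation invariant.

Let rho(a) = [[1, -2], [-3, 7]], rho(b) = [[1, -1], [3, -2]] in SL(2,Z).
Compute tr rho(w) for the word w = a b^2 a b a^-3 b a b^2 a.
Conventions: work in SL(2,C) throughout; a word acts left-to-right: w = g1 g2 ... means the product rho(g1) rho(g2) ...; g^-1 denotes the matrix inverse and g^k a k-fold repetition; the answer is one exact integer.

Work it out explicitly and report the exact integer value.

rho(a) = [[1, -2], [-3, 7]]
... * rho(b) = [[1, -1], [3, -2]]  ->  [[-5, 3], [18, -11]]
... * rho(b) = [[1, -1], [3, -2]]  ->  [[4, -1], [-15, 4]]
... * rho(a) = [[1, -2], [-3, 7]]  ->  [[7, -15], [-27, 58]]
... * rho(b) = [[1, -1], [3, -2]]  ->  [[-38, 23], [147, -89]]
... * rho(a^-1) = [[7, 2], [3, 1]]  ->  [[-197, -53], [762, 205]]
... * rho(a^-1) = [[7, 2], [3, 1]]  ->  [[-1538, -447], [5949, 1729]]
... * rho(a^-1) = [[7, 2], [3, 1]]  ->  [[-12107, -3523], [46830, 13627]]
... * rho(b) = [[1, -1], [3, -2]]  ->  [[-22676, 19153], [87711, -74084]]
... * rho(a) = [[1, -2], [-3, 7]]  ->  [[-80135, 179423], [309963, -694010]]
... * rho(b) = [[1, -1], [3, -2]]  ->  [[458134, -278711], [-1772067, 1078057]]
... * rho(b) = [[1, -1], [3, -2]]  ->  [[-377999, 99288], [1462104, -384047]]
... * rho(a) = [[1, -2], [-3, 7]]  ->  [[-675863, 1451014], [2614245, -5612537]]
tr = -675863 + -5612537 = -6288400

-6288400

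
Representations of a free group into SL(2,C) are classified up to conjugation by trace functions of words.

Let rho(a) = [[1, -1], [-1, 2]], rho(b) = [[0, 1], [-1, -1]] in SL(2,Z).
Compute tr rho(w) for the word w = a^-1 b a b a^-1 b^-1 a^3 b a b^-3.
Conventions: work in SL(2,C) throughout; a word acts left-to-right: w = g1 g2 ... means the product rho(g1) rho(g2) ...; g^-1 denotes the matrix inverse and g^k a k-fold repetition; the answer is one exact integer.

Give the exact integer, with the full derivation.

-25

rho(a^-1) = [[2, 1], [1, 1]]
... * rho(b) = [[0, 1], [-1, -1]]  ->  [[-1, 1], [-1, 0]]
... * rho(a) = [[1, -1], [-1, 2]]  ->  [[-2, 3], [-1, 1]]
... * rho(b) = [[0, 1], [-1, -1]]  ->  [[-3, -5], [-1, -2]]
... * rho(a^-1) = [[2, 1], [1, 1]]  ->  [[-11, -8], [-4, -3]]
... * rho(b^-1) = [[-1, -1], [1, 0]]  ->  [[3, 11], [1, 4]]
... * rho(a) = [[1, -1], [-1, 2]]  ->  [[-8, 19], [-3, 7]]
... * rho(a) = [[1, -1], [-1, 2]]  ->  [[-27, 46], [-10, 17]]
... * rho(a) = [[1, -1], [-1, 2]]  ->  [[-73, 119], [-27, 44]]
... * rho(b) = [[0, 1], [-1, -1]]  ->  [[-119, -192], [-44, -71]]
... * rho(a) = [[1, -1], [-1, 2]]  ->  [[73, -265], [27, -98]]
... * rho(b^-1) = [[-1, -1], [1, 0]]  ->  [[-338, -73], [-125, -27]]
... * rho(b^-1) = [[-1, -1], [1, 0]]  ->  [[265, 338], [98, 125]]
... * rho(b^-1) = [[-1, -1], [1, 0]]  ->  [[73, -265], [27, -98]]
tr = 73 + -98 = -25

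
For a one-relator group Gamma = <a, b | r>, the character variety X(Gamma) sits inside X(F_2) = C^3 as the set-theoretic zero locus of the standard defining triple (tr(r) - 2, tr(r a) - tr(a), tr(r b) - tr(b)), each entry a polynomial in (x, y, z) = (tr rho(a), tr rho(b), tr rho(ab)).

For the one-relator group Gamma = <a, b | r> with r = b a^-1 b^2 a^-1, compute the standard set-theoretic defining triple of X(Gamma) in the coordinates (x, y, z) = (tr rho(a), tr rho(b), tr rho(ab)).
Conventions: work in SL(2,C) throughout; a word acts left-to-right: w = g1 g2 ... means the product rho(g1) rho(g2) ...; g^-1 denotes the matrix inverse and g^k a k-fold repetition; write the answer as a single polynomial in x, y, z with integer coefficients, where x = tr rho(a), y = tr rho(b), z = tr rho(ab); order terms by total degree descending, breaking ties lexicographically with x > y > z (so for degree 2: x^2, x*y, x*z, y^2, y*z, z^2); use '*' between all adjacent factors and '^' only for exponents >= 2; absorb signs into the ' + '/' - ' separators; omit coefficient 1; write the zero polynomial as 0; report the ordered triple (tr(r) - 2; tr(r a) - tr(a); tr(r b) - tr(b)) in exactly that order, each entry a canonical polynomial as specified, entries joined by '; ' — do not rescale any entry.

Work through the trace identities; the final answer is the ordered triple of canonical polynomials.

x^2*y^3 - 2*x*y^2*z - x^2*y + y*z^2 + x*z - y - 2; x*y^3 - y^2*z - 2*x*y - x + z; x^2*y^4 - 2*x*y^3*z - 2*x^2*y^2 + y^2*z^2 + 2*x*y*z + x^2 - y - 2

trace(b^2) = trace(b)*trace(b) - trace(1)   [square of b] = y^2 - 2
trace(b^3) = trace(b)*trace(b^2) - trace(b)   [square of b] = y^3 - 3*y
trace(a b^2) = trace(b)*trace(a b) - trace(a)   [square of b] = y*z - x
trace(b^3 a) = trace(b)*trace(a b^2) - trace(a b)   [square of b] = y^2*z - x*y - z
trace(b a^-1 b^2) = trace(b^3)*trace(a) - trace(b^3 a)   [inverse elimination on a] = x*y^3 - y^2*z - 2*x*y + z
trace(a b a b) = trace(a b)*trace(a b) - trace(1)   [split at a repeated a] = z^2 - 2
trace(a b a) = trace(a)*trace(b a) - trace(b)   [square of a] = x*z - y
trace(b^2 a b a) = trace(b)*trace(a b a b) - trace(a b a)   [square of b] = y*z^2 - x*z - y
trace(b a^-1 b^2 a) = trace(b^2 a b)*trace(a) - trace(b^2 a b a)   [inverse elimination on a] = x*y^2*z - x^2*y - y*z^2 + y
trace(b a^-1 b^2 a^-1) = trace(b a^-1 b^2)*trace(a) - trace(b a^-1 b^2 a)   [inverse elimination on a] = x^2*y^3 - 2*x*y^2*z - x^2*y + y*z^2 + x*z - y
trace(b^4) = trace(b)*trace(b^3) - trace(b^2)   [square of b] = y^4 - 4*y^2 + 2
trace(b^4 a) = trace(b)*trace(b a b^2) - trace(b a b)   [square of b] = y^3*z - x*y^2 - 2*y*z + x
trace(b^2 a^-1 b^2) = trace(b^4)*trace(a) - trace(b^4 a)   [inverse elimination on a] = x*y^4 - y^3*z - 3*x*y^2 + 2*y*z + x
trace(a b^2 a) = trace(a)*trace(b^2 a) - trace(b^2)   [square of a] = x*y*z - x^2 - y^2 + 2
trace(b^2 a b^2 a) = trace(b)*trace(a b^2 a b) - trace(a b^2 a)   [square of b] = y^2*z^2 - 2*x*y*z + x^2 - 2
trace(b^2 a^-1 b^2 a) = trace(b^2 a b^2)*trace(a) - trace(b^2 a b^2 a)   [inverse elimination on a] = x*y^3*z - x^2*y^2 - y^2*z^2 + 2
trace(b a^-1 b^2 a^-1 b) = trace(b^2 a^-1 b^2)*trace(a) - trace(b^2 a^-1 b^2 a)   [inverse elimination on a] = x^2*y^4 - 2*x*y^3*z - 2*x^2*y^2 + y^2*z^2 + 2*x*y*z + x^2 - 2
assemble the triple (trace(r) - 2; trace(r a) - x; trace(r b) - y)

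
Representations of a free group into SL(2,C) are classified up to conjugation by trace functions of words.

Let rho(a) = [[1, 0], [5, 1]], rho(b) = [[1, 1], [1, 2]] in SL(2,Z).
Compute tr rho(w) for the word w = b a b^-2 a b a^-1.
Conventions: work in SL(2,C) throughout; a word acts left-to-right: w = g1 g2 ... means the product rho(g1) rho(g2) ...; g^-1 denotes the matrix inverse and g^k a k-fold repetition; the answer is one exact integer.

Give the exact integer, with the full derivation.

202

rho(b) = [[1, 1], [1, 2]]
... * rho(a) = [[1, 0], [5, 1]]  ->  [[6, 1], [11, 2]]
... * rho(b^-1) = [[2, -1], [-1, 1]]  ->  [[11, -5], [20, -9]]
... * rho(b^-1) = [[2, -1], [-1, 1]]  ->  [[27, -16], [49, -29]]
... * rho(a) = [[1, 0], [5, 1]]  ->  [[-53, -16], [-96, -29]]
... * rho(b) = [[1, 1], [1, 2]]  ->  [[-69, -85], [-125, -154]]
... * rho(a^-1) = [[1, 0], [-5, 1]]  ->  [[356, -85], [645, -154]]
tr = 356 + -154 = 202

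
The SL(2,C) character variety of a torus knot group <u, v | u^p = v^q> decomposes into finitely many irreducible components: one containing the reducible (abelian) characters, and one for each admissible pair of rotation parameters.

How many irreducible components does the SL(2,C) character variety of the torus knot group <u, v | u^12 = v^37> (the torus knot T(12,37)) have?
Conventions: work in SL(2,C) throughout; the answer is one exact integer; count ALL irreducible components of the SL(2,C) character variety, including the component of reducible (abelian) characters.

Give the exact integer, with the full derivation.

199

For T(12,37): irreducibility forces the central element u^12 = v^37 to one of +I, -I.
So on each irreducible component the traces are pinned: tr(u) = 2*cos(pi*alpha/12) with 1 <= alpha <= 11, tr(v) = 2*cos(pi*beta/37) with 1 <= beta <= 36.
The two central values (-1)^alpha I and (-1)^beta I must be the same matrix, so alpha and beta share a parity.
Enumerate parity-matched pairs: 6*18 odd-odd plus 5*18 even-even gives 198.
Total: 198 irreducible-character components + 1 reducible (abelian) component = 199.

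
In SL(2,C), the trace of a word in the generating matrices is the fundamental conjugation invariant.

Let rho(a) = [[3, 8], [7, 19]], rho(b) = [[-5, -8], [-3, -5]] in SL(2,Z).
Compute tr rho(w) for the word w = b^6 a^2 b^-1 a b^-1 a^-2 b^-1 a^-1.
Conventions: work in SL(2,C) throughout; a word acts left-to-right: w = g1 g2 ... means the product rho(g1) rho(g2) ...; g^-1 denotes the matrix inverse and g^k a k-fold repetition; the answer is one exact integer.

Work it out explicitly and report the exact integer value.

1353217360229430

rho(b) = [[-5, -8], [-3, -5]]
... * rho(b) = [[-5, -8], [-3, -5]]  ->  [[49, 80], [30, 49]]
... * rho(b) = [[-5, -8], [-3, -5]]  ->  [[-485, -792], [-297, -485]]
... * rho(b) = [[-5, -8], [-3, -5]]  ->  [[4801, 7840], [2940, 4801]]
... * rho(b) = [[-5, -8], [-3, -5]]  ->  [[-47525, -77608], [-29103, -47525]]
... * rho(b) = [[-5, -8], [-3, -5]]  ->  [[470449, 768240], [288090, 470449]]
... * rho(a) = [[3, 8], [7, 19]]  ->  [[6789027, 18360152], [4157413, 11243251]]
... * rho(a) = [[3, 8], [7, 19]]  ->  [[148888145, 403155104], [91174996, 246881073]]
... * rho(b^-1) = [[-5, 8], [3, -5]]  ->  [[465024587, -824670360], [284768239, -505005397]]
... * rho(a) = [[3, 8], [7, 19]]  ->  [[-4377618759, -11948540144], [-2680733062, -7316956631]]
... * rho(b^-1) = [[-5, 8], [3, -5]]  ->  [[-13957526637, 24721750648], [-8547204583, 15138918659]]
... * rho(a^-1) = [[19, -8], [-7, 3]]  ->  [[-438245260639, 185825465040], [-268369317690, 113794392641]]
... * rho(a^-1) = [[19, -8], [-7, 3]]  ->  [[-9627438207421, 4063438480232], [-5895577784597, 2488337719443]]
... * rho(b^-1) = [[-5, 8], [3, -5]]  ->  [[60327506477801, -97336698060528], [36942902081314, -59606310873991]]
... * rho(a^-1) = [[19, -8], [-7, 3]]  ->  [[1827579509501915, -774630146003992], [1119159315662903, -474362149272485]]
tr = 1827579509501915 + -474362149272485 = 1353217360229430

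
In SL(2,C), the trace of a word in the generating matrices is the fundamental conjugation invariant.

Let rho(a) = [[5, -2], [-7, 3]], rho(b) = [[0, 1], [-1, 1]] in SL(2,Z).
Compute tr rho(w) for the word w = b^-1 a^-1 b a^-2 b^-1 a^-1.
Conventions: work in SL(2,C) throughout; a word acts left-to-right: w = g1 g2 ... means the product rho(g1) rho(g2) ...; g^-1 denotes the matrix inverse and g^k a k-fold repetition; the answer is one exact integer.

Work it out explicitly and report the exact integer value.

241

rho(b^-1) = [[1, -1], [1, 0]]
... * rho(a^-1) = [[3, 2], [7, 5]]  ->  [[-4, -3], [3, 2]]
... * rho(b) = [[0, 1], [-1, 1]]  ->  [[3, -7], [-2, 5]]
... * rho(a^-1) = [[3, 2], [7, 5]]  ->  [[-40, -29], [29, 21]]
... * rho(a^-1) = [[3, 2], [7, 5]]  ->  [[-323, -225], [234, 163]]
... * rho(b^-1) = [[1, -1], [1, 0]]  ->  [[-548, 323], [397, -234]]
... * rho(a^-1) = [[3, 2], [7, 5]]  ->  [[617, 519], [-447, -376]]
tr = 617 + -376 = 241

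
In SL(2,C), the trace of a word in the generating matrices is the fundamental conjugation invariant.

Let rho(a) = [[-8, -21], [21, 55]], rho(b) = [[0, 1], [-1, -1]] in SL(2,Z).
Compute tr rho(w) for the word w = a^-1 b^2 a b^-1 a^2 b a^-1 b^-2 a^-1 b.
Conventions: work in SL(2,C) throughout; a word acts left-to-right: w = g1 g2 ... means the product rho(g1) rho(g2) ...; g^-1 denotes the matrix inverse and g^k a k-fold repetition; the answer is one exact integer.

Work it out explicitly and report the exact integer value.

-3255797161

rho(a^-1) = [[55, 21], [-21, -8]]
... * rho(b) = [[0, 1], [-1, -1]]  ->  [[-21, 34], [8, -13]]
... * rho(b) = [[0, 1], [-1, -1]]  ->  [[-34, -55], [13, 21]]
... * rho(a) = [[-8, -21], [21, 55]]  ->  [[-883, -2311], [337, 882]]
... * rho(b^-1) = [[-1, -1], [1, 0]]  ->  [[-1428, 883], [545, -337]]
... * rho(a) = [[-8, -21], [21, 55]]  ->  [[29967, 78553], [-11437, -29980]]
... * rho(a) = [[-8, -21], [21, 55]]  ->  [[1409877, 3691108], [-538084, -1408723]]
... * rho(b) = [[0, 1], [-1, -1]]  ->  [[-3691108, -2281231], [1408723, 870639]]
... * rho(a^-1) = [[55, 21], [-21, -8]]  ->  [[-155105089, -59263420], [59196346, 22618071]]
... * rho(b^-1) = [[-1, -1], [1, 0]]  ->  [[95841669, 155105089], [-36578275, -59196346]]
... * rho(b^-1) = [[-1, -1], [1, 0]]  ->  [[59263420, -95841669], [-22618071, 36578275]]
... * rho(a^-1) = [[55, 21], [-21, -8]]  ->  [[5272163149, 2011265172], [-2012137680, -767605691]]
... * rho(b) = [[0, 1], [-1, -1]]  ->  [[-2011265172, 3260897977], [767605691, -1244531989]]
tr = -2011265172 + -1244531989 = -3255797161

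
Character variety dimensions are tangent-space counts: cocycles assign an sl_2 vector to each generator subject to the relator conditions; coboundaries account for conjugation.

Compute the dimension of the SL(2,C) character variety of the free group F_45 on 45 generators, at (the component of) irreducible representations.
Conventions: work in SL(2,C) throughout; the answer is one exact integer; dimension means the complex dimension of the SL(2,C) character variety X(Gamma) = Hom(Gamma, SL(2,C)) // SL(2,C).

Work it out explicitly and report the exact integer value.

The free group F_45: 45 generators, no relators.
So Z^1 = (sl_2)^45 in full: dim Z^1 = 135.
dim B^1 = 3: the coboundary map is injective because an irreducible image has centralizer 0 in sl_2.
dim H^1 = 135 - 3 = 132, which is dim X.

132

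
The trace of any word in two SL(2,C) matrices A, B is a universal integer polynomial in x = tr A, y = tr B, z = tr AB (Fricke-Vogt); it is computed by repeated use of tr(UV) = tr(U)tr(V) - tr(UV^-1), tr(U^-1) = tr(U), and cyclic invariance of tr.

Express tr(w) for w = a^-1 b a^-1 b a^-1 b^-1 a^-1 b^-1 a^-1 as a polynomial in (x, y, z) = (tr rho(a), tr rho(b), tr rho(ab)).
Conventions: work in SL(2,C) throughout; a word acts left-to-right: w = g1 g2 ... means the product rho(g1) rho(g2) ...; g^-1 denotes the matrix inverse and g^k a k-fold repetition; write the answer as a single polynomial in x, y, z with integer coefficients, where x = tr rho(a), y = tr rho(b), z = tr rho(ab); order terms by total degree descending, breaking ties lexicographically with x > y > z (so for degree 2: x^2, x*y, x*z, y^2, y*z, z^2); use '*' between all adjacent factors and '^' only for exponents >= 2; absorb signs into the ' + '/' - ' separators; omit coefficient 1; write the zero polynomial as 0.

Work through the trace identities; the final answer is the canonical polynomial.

next, tr(a^-1) = tr(a) = x
next, tr(a b a) = tr(a) tr(b a) - tr(b)  (reduce the a square) = x*z - y
tr(a b a b) = tr(a b) tr(a b) - tr(1)  (split on a) = z^2 - 2
tr(b a b^-1 a) = tr(a b a) tr(b) - tr(a b a b)  (eliminate b^-1) = x*y*z - y^2 - z^2 + 2
tr(b^-1 a^-1 b a) = tr(b a b^-1) tr(a) - tr(b a b^-1 a)  (eliminate a^-1) = -x*y*z + x^2 + y^2 + z^2 - 2
next, tr(b a^-1 b^-1 a^-1) = tr(b^-1 a^-1 b) tr(a) - tr(b^-1 a^-1 b a)  (eliminate a^-1) = x*y*z - y^2 - z^2 + 2
next, tr(a^-1 b a^-1 b^-1 a^-1) = tr(b a^-1 b^-1 a^-1) tr(a) - tr(b a^-1 b^-1)  (eliminate a^-1) = x^2*y*z - x*y^2 - x*z^2 + x
next, tr(b a^-1) = tr(b) tr(a) - tr(b a)  (eliminate a^-1) = x*y - z
next, tr(a^-1 b a^-1) = tr(b a^-1) tr(a) - tr(b)  (eliminate a^-1) = x^2*y - x*z - y
next, tr(b^2) = tr(b) tr(b) - tr(1)  (reduce the b square) = y^2 - 2
next, tr(b^2 a) = tr(b) tr(a b) - tr(a)  (reduce the b square) = y*z - x
and tr(b a^-1 b) = tr(b^2) tr(a) - tr(b^2 a)  (eliminate a^-1) = x*y^2 - y*z - x
tr(b^2 a b) = tr(b) tr(b a b) - tr(b a)  (reduce the b square) = y^2*z - x*y - z
and tr(b^2 a b a) = tr(b) tr(a b a b) - tr(a b a)  (reduce the b square) = y*z^2 - x*z - y
next, tr(b a b a^-1 b) = tr(b^2 a b) tr(a) - tr(b^2 a b a)  (eliminate a^-1) = x*y^2*z - x^2*y - y*z^2 + y
and tr(b^2 a b a b) = tr(b) tr(b a b a b) - tr(b a b a)  (reduce the b square) = y^2*z^2 - x*y*z - y^2 - z^2 + 2
and tr(a b a b a b) = tr(a b) tr(a b a b) - tr(a^-1 b^-1)  (split on a) = z^3 - 3*z
tr(a b a b a) = tr(a) tr(b a b a) - tr(b a b)  (reduce the a square) = x*z^2 - y*z - x
tr(b^2 a b a b a) = tr(b) tr(a b a b a b) - tr(a b a b a)  (reduce the b square) = y*z^3 - x*z^2 - 2*y*z + x
tr(b a b a b a^-1 b) = tr(b^2 a b a b) tr(a) - tr(b^2 a b a b a)  (eliminate a^-1) = x*y^2*z^2 - x^2*y*z - y*z^3 - x*y^2 + 2*y*z + x
and tr(b a b a b a b a) = tr(b a) tr(b a b a b a) - tr(b^-1 a^-1 b^-1 a^-1)  (split on b) = z^4 - 4*z^2 + 2
tr(b a b a b a^-1 b a) = tr(b a b a b a b) tr(a) - tr(b a b a b a b a)  (eliminate a^-1) = x*y*z^3 - x^2*z^2 - z^4 - 2*x*y*z + x^2 + 4*z^2 - 2
and tr(a b a b a^-1 b a^-1 b) = tr(b a b a b a^-1 b) tr(a) - tr(b a b a b a^-1 b a)  (eliminate a^-1) = x^2*y^2*z^2 - x^3*y*z - 2*x*y*z^3 - x^2*y^2 + x^2*z^2 + z^4 + 4*x*y*z - 4*z^2 + 2
tr(b a b a^-1 b a^-1 b^-1 a) = tr(a b a b a^-1 b a^-1) tr(b) - tr(a b a b a^-1 b a^-1 b)  (eliminate b^-1) = -x^2*y^2*z^2 + x^3*y*z + x*y^3*z + 2*x*y*z^3 - x^2*z^2 - y^2*z^2 - z^4 - 4*x*y*z + y^2 + 4*z^2 - 2
tr(a b a^-1 b a^-1 b^-1 a^-1 b) = tr(b a b a^-1 b a^-1 b^-1) tr(a) - tr(b a b a^-1 b a^-1 b^-1 a)  (eliminate a^-1) = x^2*y^2*z^2 - x^3*y*z - x*y^3*z - 2*x*y*z^3 + x^2*y^2 + x^2*z^2 + y^2*z^2 + z^4 + 3*x*y*z - x^2 - y^2 - 4*z^2 + 2
tr(b a^-1 b a^-1 b^-1 a^-1 b^-1 a) = tr(a b a^-1 b a^-1 b^-1 a^-1) tr(b) - tr(a b a^-1 b a^-1 b^-1 a^-1 b)  (eliminate b^-1) = -x^2*y^2*z^2 + x^3*y*z + x*y^3*z + 2*x*y*z^3 - x^2*z^2 - y^2*z^2 - z^4 - 4*x*y*z + x^2 + 4*z^2 - 2
next, tr(b a^-1 b a^-1 b^-1 a^-1 b^-1 a^-1) = tr(b a^-1 b a^-1 b^-1 a^-1 b^-1) tr(a) - tr(b a^-1 b a^-1 b^-1 a^-1 b^-1 a)  (eliminate a^-1) = x^2*y^2*z^2 - x*y^3*z - 2*x*y*z^3 - x^2*y^2 + y^2*z^2 + z^4 + 4*x*y*z - 4*z^2 + 2
tr(a^-1 b a^-1 b a^-1 b^-1 a^-1 b^-1 a^-1) = tr(b a^-1 b a^-1 b^-1 a^-1 b^-1 a^-1) tr(a) - tr(b a^-1 b a^-1 b^-1 a^-1 b^-1)  (eliminate a^-1) = x^3*y^2*z^2 - x^2*y^3*z - 2*x^2*y*z^3 - x^3*y^2 + x*y^2*z^2 + x*z^4 + 3*x^2*y*z + x*y^2 - 3*x*z^2 + x

x^3*y^2*z^2 - x^2*y^3*z - 2*x^2*y*z^3 - x^3*y^2 + x*y^2*z^2 + x*z^4 + 3*x^2*y*z + x*y^2 - 3*x*z^2 + x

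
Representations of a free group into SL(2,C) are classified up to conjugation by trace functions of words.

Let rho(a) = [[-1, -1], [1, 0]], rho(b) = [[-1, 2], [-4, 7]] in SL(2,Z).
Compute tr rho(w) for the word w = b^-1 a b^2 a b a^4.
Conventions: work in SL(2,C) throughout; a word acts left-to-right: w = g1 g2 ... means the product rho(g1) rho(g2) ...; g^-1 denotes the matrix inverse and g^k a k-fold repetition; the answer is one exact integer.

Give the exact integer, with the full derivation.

-5298

rho(b^-1) = [[7, -2], [4, -1]]
... * rho(a) = [[-1, -1], [1, 0]]  ->  [[-9, -7], [-5, -4]]
... * rho(b) = [[-1, 2], [-4, 7]]  ->  [[37, -67], [21, -38]]
... * rho(b) = [[-1, 2], [-4, 7]]  ->  [[231, -395], [131, -224]]
... * rho(a) = [[-1, -1], [1, 0]]  ->  [[-626, -231], [-355, -131]]
... * rho(b) = [[-1, 2], [-4, 7]]  ->  [[1550, -2869], [879, -1627]]
... * rho(a) = [[-1, -1], [1, 0]]  ->  [[-4419, -1550], [-2506, -879]]
... * rho(a) = [[-1, -1], [1, 0]]  ->  [[2869, 4419], [1627, 2506]]
... * rho(a) = [[-1, -1], [1, 0]]  ->  [[1550, -2869], [879, -1627]]
... * rho(a) = [[-1, -1], [1, 0]]  ->  [[-4419, -1550], [-2506, -879]]
tr = -4419 + -879 = -5298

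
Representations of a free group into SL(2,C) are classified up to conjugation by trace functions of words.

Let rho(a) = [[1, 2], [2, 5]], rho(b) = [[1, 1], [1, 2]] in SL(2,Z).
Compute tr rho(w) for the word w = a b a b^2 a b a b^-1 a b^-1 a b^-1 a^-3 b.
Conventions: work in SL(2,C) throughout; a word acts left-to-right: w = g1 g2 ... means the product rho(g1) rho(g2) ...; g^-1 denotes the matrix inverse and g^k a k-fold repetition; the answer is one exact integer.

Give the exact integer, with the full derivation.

rho(a) = [[1, 2], [2, 5]]
... * rho(b) = [[1, 1], [1, 2]]  ->  [[3, 5], [7, 12]]
... * rho(a) = [[1, 2], [2, 5]]  ->  [[13, 31], [31, 74]]
... * rho(b) = [[1, 1], [1, 2]]  ->  [[44, 75], [105, 179]]
... * rho(b) = [[1, 1], [1, 2]]  ->  [[119, 194], [284, 463]]
... * rho(a) = [[1, 2], [2, 5]]  ->  [[507, 1208], [1210, 2883]]
... * rho(b) = [[1, 1], [1, 2]]  ->  [[1715, 2923], [4093, 6976]]
... * rho(a) = [[1, 2], [2, 5]]  ->  [[7561, 18045], [18045, 43066]]
... * rho(b^-1) = [[2, -1], [-1, 1]]  ->  [[-2923, 10484], [-6976, 25021]]
... * rho(a) = [[1, 2], [2, 5]]  ->  [[18045, 46574], [43066, 111153]]
... * rho(b^-1) = [[2, -1], [-1, 1]]  ->  [[-10484, 28529], [-25021, 68087]]
... * rho(a) = [[1, 2], [2, 5]]  ->  [[46574, 121677], [111153, 290393]]
... * rho(b^-1) = [[2, -1], [-1, 1]]  ->  [[-28529, 75103], [-68087, 179240]]
... * rho(a^-1) = [[5, -2], [-2, 1]]  ->  [[-292851, 132161], [-698915, 315414]]
... * rho(a^-1) = [[5, -2], [-2, 1]]  ->  [[-1728577, 717863], [-4125403, 1713244]]
... * rho(a^-1) = [[5, -2], [-2, 1]]  ->  [[-10078611, 4175017], [-24053503, 9964050]]
... * rho(b) = [[1, 1], [1, 2]]  ->  [[-5903594, -1728577], [-14089453, -4125403]]
tr = -5903594 + -4125403 = -10028997

-10028997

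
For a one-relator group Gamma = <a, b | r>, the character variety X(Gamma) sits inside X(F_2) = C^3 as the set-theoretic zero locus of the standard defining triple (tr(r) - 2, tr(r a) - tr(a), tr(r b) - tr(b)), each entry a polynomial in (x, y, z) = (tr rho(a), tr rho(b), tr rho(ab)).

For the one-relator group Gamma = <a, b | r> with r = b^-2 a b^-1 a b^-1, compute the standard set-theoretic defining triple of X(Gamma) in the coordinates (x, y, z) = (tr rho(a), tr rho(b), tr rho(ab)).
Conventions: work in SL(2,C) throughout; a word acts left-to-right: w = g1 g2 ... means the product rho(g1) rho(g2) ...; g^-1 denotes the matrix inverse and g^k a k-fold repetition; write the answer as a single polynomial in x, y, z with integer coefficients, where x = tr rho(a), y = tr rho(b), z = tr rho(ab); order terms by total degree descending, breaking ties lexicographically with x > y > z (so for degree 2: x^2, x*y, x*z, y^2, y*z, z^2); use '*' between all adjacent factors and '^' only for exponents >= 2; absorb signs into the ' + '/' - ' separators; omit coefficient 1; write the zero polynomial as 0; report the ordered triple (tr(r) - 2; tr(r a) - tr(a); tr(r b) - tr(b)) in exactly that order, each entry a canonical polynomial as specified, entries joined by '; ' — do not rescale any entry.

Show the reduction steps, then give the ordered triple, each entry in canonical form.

x^2*y^4 - 2*x*y^3*z - 2*x^2*y^2 + y^2*z^2 + 3*x*y*z - y^2 - z^2; x^3*y^4 - 3*x^2*y^3*z - x^3*y^2 + 3*x*y^2*z^2 + 2*x^2*y*z - y*z^3 - 2*x*y^2 - x*z^2 + 2*y*z; x^2*y^3 - 2*x*y^2*z - x^2*y + y*z^2 + x*z - 2*y

trace(a^2) = trace(a)*trace(a) - trace(1) = x^2 - 2
trace(a^2 b) = trace(a)*trace(b a) - trace(b) = x*z - y
trace(b^-1 a^2) = trace(a^2)*trace(b) - trace(a^2 b) = x^2*y - x*z - y
trace(a b^-2 a) = trace(b^-1 a^2)*trace(b) - trace(b^-1 a^2 b) = x^2*y^2 - x*y*z - x^2 - y^2 + 2
trace(a b a b) = trace(b a)*trace(b a) - trace(1)   [split at repeated b] = z^2 - 2
trace(b^-1 a b a) = trace(a b a)*trace(b) - trace(a b a b) = x*y*z - y^2 - z^2 + 2
trace(a b^-2 a b) = trace(b^-1 a b a)*trace(b) - trace(b^-1 a b a b) = x*y^2*z - y^3 - y*z^2 - x*z + 3*y
trace(b^-1 a b^-1 a b^-1) = trace(a b^-2 a)*trace(b) - trace(a b^-2 a b) = x^2*y^3 - 2*x*y^2*z - x^2*y + y*z^2 + x*z - y
trace(b^-1 a b^-1 a) = trace(a b^-1 a)*trace(b) - trace(a b^-1 a b) = x^2*y^2 - 2*x*y*z + z^2 - 2
trace(b^-2 a b^-1 a b^-1) = trace(b^-1 a b^-1 a b^-1)*trace(b) - trace(b^-1 a b^-1 a) = x^2*y^4 - 2*x*y^3*z - 2*x^2*y^2 + y^2*z^2 + 3*x*y*z - y^2 - z^2 + 2
trace(a^3) = trace(a)*trace(a^2) - trace(a)  (reduce the a square) = x^3 - 3*x
trace(a^3 b) = trace(a)*trace(a b a) - trace(a b)  (reduce the a square) = x^2*z - x*y - z
trace(b^-1 a^3) = trace(a^3)*trace(b) - trace(a^3 b)  (eliminate b^-1) = x^3*y - x^2*z - 2*x*y + z
trace(a^2 b^-2 a) = trace(b^-1 a^3)*trace(b) - trace(b^-1 a^3 b)  (eliminate b^-1) = x^3*y^2 - x^2*y*z - x^3 - 2*x*y^2 + y*z + 3*x
trace(b a b) = trace(b)*trace(a b) - trace(a)  (reduce the b square) = y*z - x
trace(a b a^2 b) = trace(a)*trace(b a b a) - trace(b a b)  (reduce the a square) = x*z^2 - y*z - x
trace(b^-1 a b a^2) = trace(a b a^2)*trace(b) - trace(a b a^2 b)  (eliminate b^-1) = x^2*y*z - x*y^2 - x*z^2 + x
trace(a^2 b^-2 a b) = trace(b^-1 a b a^2)*trace(b) - trace(b^-1 a b a^2 b)  (eliminate b^-1) = x^2*y^2*z - x*y^3 - x*y*z^2 - x^2*z + 2*x*y + z
trace(a b^-2 a b^-1 a) = trace(a^2 b^-2 a)*trace(b) - trace(a^2 b^-2 a b)  (eliminate b^-1) = x^3*y^3 - 2*x^2*y^2*z - x^3*y - x*y^3 + x*y*z^2 + x^2*z + y^2*z + x*y - z
trace(a b a b^-1 a) = trace(a^2 b a)*trace(b) - trace(a^2 b a b)  (eliminate b^-1) = x^2*y*z - x*y^2 - x*z^2 + x
trace(a b a b a b) = trace(b a)*trace(b a b a) - trace(b^-1 a^-1)  (split on b) = z^3 - 3*z
trace(a b a b^-1 a b) = trace(a b a b a)*trace(b) - trace(a b a b a b)  (eliminate b^-1) = x*y*z^2 - y^2*z - z^3 - x*y + 3*z
trace(a b^-1 a b a b^-1) = trace(a b a b^-1 a)*trace(b) - trace(a b a b^-1 a b)  (eliminate b^-1) = x^2*y^2*z - x*y^3 - 2*x*y*z^2 + y^2*z + z^3 + 2*x*y - 3*z
trace(a b^-2 a b^-1 a b) = trace(a b^-1 a b a b^-1)*trace(b) - trace(a b^-1 a b a)  (eliminate b^-1) = x^2*y^3*z - x*y^4 - 2*x*y^2*z^2 - x^2*y*z + y^3*z + y*z^3 + 3*x*y^2 + x*z^2 - 3*y*z - x
trace(b^-2 a b^-1 a b^-1 a) = trace(a b^-2 a b^-1 a)*trace(b) - trace(a b^-2 a b^-1 a b)  (eliminate b^-1) = x^3*y^4 - 3*x^2*y^3*z - x^3*y^2 + 3*x*y^2*z^2 + 2*x^2*y*z - y*z^3 - 2*x*y^2 - x*z^2 + 2*y*z + x
assemble the triple (trace(r) - 2; trace(r a) - x; trace(r b) - y)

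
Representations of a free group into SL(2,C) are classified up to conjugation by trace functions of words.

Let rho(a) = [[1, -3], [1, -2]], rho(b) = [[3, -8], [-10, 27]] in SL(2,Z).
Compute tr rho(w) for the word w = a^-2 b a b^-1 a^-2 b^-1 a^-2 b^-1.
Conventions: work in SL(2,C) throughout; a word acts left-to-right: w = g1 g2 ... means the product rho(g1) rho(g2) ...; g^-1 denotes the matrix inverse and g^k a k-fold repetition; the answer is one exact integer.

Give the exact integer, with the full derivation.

-29

rho(a^-1) = [[-2, 3], [-1, 1]]
... * rho(a^-1) = [[-2, 3], [-1, 1]]  ->  [[1, -3], [1, -2]]
... * rho(b) = [[3, -8], [-10, 27]]  ->  [[33, -89], [23, -62]]
... * rho(a) = [[1, -3], [1, -2]]  ->  [[-56, 79], [-39, 55]]
... * rho(b^-1) = [[27, 8], [10, 3]]  ->  [[-722, -211], [-503, -147]]
... * rho(a^-1) = [[-2, 3], [-1, 1]]  ->  [[1655, -2377], [1153, -1656]]
... * rho(a^-1) = [[-2, 3], [-1, 1]]  ->  [[-933, 2588], [-650, 1803]]
... * rho(b^-1) = [[27, 8], [10, 3]]  ->  [[689, 300], [480, 209]]
... * rho(a^-1) = [[-2, 3], [-1, 1]]  ->  [[-1678, 2367], [-1169, 1649]]
... * rho(a^-1) = [[-2, 3], [-1, 1]]  ->  [[989, -2667], [689, -1858]]
... * rho(b^-1) = [[27, 8], [10, 3]]  ->  [[33, -89], [23, -62]]
tr = 33 + -62 = -29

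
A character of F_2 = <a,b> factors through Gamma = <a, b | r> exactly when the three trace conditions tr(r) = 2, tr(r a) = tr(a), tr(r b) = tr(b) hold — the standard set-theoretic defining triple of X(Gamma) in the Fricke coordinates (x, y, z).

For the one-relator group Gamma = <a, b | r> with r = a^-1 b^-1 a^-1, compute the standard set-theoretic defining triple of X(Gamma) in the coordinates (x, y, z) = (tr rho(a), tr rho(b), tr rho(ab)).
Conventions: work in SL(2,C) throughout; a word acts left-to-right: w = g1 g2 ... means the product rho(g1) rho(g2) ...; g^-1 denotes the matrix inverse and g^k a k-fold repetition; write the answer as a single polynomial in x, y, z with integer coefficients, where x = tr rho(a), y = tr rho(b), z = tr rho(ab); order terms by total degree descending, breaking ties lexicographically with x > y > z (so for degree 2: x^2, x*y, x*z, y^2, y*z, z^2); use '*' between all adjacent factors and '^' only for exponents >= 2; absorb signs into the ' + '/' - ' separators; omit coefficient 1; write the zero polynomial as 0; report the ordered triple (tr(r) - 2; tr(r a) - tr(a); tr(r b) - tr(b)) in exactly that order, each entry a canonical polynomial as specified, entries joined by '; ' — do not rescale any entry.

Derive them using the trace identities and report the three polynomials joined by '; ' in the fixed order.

tr(a^-1) = tr(a) = x
tr(a^-2) = tr(a^-1) tr(a) - tr(1)   [inverse elimination on a] = x^2 - 2
so tr(b a^-1) = tr(b) tr(a) - tr(b a)   [inverse elimination on a] = x*y - z
so tr(a^-2 b) = tr(b a^-1) tr(a) - tr(b)   [inverse elimination on a] = x^2*y - x*z - y
so tr(a^-1 b^-1 a^-1) = tr(a^-2) tr(b) - tr(a^-2 b)   [inverse elimination on b] = x*z - y
tr(b a b) = tr(b) tr(a b) - tr(a)  (reduce the b square) = y*z - x
tr(b a b a) = tr(b a) tr(b a) - tr(1)  (split on b) = z^2 - 2
tr(a^-1 b a b) = tr(b a b) tr(a) - tr(b a b a)  (eliminate a^-1) = x*y*z - x^2 - z^2 + 2
reduce: tr(b^-1 a^-1 b a) = tr(a^-1 b a) tr(b) - tr(a^-1 b a b)  (eliminate b^-1) = -x*y*z + x^2 + y^2 + z^2 - 2
tr(a^-1 b^-1 a^-1 b) = tr(b^-1 a^-1 b) tr(a) - tr(b^-1 a^-1 b a)  (eliminate a^-1) = x*y*z - y^2 - z^2 + 2
assemble the triple (tr(r) - 2; tr(r a) - x; tr(r b) - y)

x*z - y - 2; -x + z; x*y*z - y^2 - z^2 - y + 2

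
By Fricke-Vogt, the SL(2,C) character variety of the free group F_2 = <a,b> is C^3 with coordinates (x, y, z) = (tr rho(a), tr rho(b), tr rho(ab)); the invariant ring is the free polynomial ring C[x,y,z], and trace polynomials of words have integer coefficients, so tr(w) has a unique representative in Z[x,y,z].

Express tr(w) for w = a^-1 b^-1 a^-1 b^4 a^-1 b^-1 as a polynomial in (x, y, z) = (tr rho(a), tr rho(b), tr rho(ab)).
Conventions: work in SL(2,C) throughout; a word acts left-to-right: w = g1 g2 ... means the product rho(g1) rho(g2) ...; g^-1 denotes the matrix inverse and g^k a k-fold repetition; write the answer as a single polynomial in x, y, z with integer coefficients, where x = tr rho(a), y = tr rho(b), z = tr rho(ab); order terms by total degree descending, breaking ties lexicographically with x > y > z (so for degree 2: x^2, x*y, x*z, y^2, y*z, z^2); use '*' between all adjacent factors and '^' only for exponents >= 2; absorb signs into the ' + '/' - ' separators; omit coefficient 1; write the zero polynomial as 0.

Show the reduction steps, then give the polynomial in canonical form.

next, trace(b^2) = trace(b)*trace(b) - trace(1)  (reduce the b square) = y^2 - 2
and trace(b^2 a) = trace(b)*trace(a b) - trace(a)  (reduce the b square) = y*z - x
and trace(a^-1 b^2) = trace(b^2)*trace(a) - trace(b^2 a)  (eliminate a^-1) = x*y^2 - y*z - x
trace(b^3) = trace(b)*trace(b^2) - trace(b)  (reduce the b square) = y^3 - 3*y
trace(a b^3) = trace(b)*trace(b a b) - trace(b a)  (reduce the b square) = y^2*z - x*y - z
next, trace(b^3 a b) = trace(b)*trace(a b^3) - trace(a b^2)  (reduce the b square) = y^3*z - x*y^2 - 2*y*z + x
next, trace(a b a b) = trace(b a)*trace(b a) - trace(1)  (split on b) = z^2 - 2
trace(a b a) = trace(a)*trace(b a) - trace(b)  (reduce the a square) = x*z - y
trace(a b a b^2) = trace(b)*trace(a b a b) - trace(a b a)  (reduce the b square) = y*z^2 - x*z - y
trace(b^3 a b a) = trace(b)*trace(a b a b^2) - trace(a b a b)  (reduce the b square) = y^2*z^2 - x*y*z - y^2 - z^2 + 2
and trace(a^-1 b^3 a b) = trace(b^3 a b)*trace(a) - trace(b^3 a b a)  (eliminate a^-1) = x*y^3*z - x^2*y^2 - y^2*z^2 - x*y*z + x^2 + y^2 + z^2 - 2
trace(b^-1 a^-1 b^3 a) = trace(a^-1 b^3 a)*trace(b) - trace(a^-1 b^3 a b)  (eliminate b^-1) = -x*y^3*z + x^2*y^2 + y^4 + y^2*z^2 + x*y*z - x^2 - 4*y^2 - z^2 + 2
and trace(a^-1 b^-1 a^-1 b^3) = trace(b^-1 a^-1 b^3)*trace(a) - trace(b^-1 a^-1 b^3 a)  (eliminate a^-1) = x*y^3*z - y^4 - y^2*z^2 - 2*x*y*z + 4*y^2 + z^2 - 2
next, trace(a^2 b^2) = trace(a)*trace(b^2 a) - trace(b^2)  (reduce the a square) = x*y*z - x^2 - y^2 + 2
trace(b a^2 b^2) = trace(b)*trace(a^2 b^2) - trace(a^2 b)  (reduce the b square) = x*y^2*z - x^2*y - y^3 - x*z + 3*y
next, trace(a b^4 a) = trace(b)*trace(b a^2 b^2) - trace(b a^2 b)  (reduce the b square) = x*y^3*z - x^2*y^2 - y^4 - 2*x*y*z + x^2 + 4*y^2 - 2
trace(a b^4 a b) = trace(b)*trace(b^2 a b a b) - trace(b^2 a b a)  (reduce the b square) = y^3*z^2 - x*y^2*z - y^3 - 2*y*z^2 + x*z + 3*y
trace(a b^4 a b^-1) = trace(a b^4 a)*trace(b) - trace(a b^4 a b)  (eliminate b^-1) = x*y^4*z - x^2*y^3 - y^5 - y^3*z^2 - x*y^2*z + x^2*y + 5*y^3 + 2*y*z^2 - x*z - 5*y
and trace(b^4 a b^-2 a) = trace(a b^4 a b^-1)*trace(b) - trace(a b^4 a)  (eliminate b^-1) = x*y^5*z - x^2*y^4 - y^6 - y^4*z^2 - 2*x*y^3*z + 2*x^2*y^2 + 6*y^4 + 2*y^2*z^2 + x*y*z - x^2 - 9*y^2 + 2
trace(b^-1 a^-1 b^4 a b^-1) = trace(b^4 a b^-2)*trace(a) - trace(b^4 a b^-2 a)  (eliminate a^-1) = -x*y^5*z + x^2*y^4 + y^6 + y^4*z^2 + 2*x*y^3*z - 2*x^2*y^2 - 6*y^4 - 2*y^2*z^2 + 9*y^2 - 2
next, trace(b^5 a) = trace(b)*trace(b^2 a b^2) - trace(b^2 a b)  (reduce the b square) = y^4*z - x*y^3 - 3*y^2*z + 2*x*y + z
trace(b^4) = trace(b)*trace(b^3) - trace(b^2)  (reduce the b square) = y^4 - 4*y^2 + 2
next, trace(b^5) = trace(b)*trace(b^4) - trace(b^3)  (reduce the b square) = y^5 - 5*y^3 + 5*y
trace(b^4 a^2 b) = trace(a)*trace(b^5 a) - trace(b^5)  (reduce the a square) = x*y^4*z - x^2*y^3 - y^5 - 3*x*y^2*z + 2*x^2*y + 5*y^3 + x*z - 5*y
trace(b a^2 b a b^2) = trace(a)*trace(b a b^3 a) - trace(b a b^3)  (reduce the a square) = x*y^2*z^2 - x^2*y*z - y^3*z - x*z^2 + 2*y*z + x
next, trace(a^2 b a b) = trace(a)*trace(b a b a) - trace(b a b)  (reduce the a square) = x*z^2 - y*z - x
trace(a^2 b a) = trace(a)*trace(a b a) - trace(a b)  (reduce the a square) = x^2*z - x*y - z
trace(b a^2 b a b) = trace(b)*trace(a^2 b a b) - trace(a^2 b a)  (reduce the b square) = x*y*z^2 - x^2*z - y^2*z + z
next, trace(b^4 a^2 b a) = trace(b)*trace(b a^2 b a b^2) - trace(b a^2 b a b)  (reduce the b square) = x*y^3*z^2 - x^2*y^2*z - y^4*z - 2*x*y*z^2 + x^2*z + 3*y^2*z + x*y - z
next, trace(a^-1 b^4 a^2 b) = trace(b^4 a^2 b)*trace(a) - trace(b^4 a^2 b a)  (eliminate a^-1) = x^2*y^4*z - x^3*y^3 - x*y^5 - x*y^3*z^2 - 2*x^2*y^2*z + y^4*z + 2*x^3*y + 5*x*y^3 + 2*x*y*z^2 - 3*y^2*z - 6*x*y + z
trace(a b^-1 a^-1 b^4 a) = trace(a^-1 b^4 a^2)*trace(b) - trace(a^-1 b^4 a^2 b)  (eliminate b^-1) = -x^2*y^4*z + x^3*y^3 + x*y^5 + x*y^3*z^2 + 2*x^2*y^2*z - 2*x^3*y - 6*x*y^3 - 2*x*y*z^2 + y^2*z + 7*x*y - z
next, trace(b^4 a b a b) = trace(b)*trace(b a b a b^3) - trace(b a b a b^2)  (reduce the b square) = y^4*z^2 - x*y^3*z - y^4 - 3*y^2*z^2 + 2*x*y*z + 4*y^2 + z^2 - 2
trace(a b a b a b) = trace(a b a b)*trace(a b) - trace(b a)  (split on a) = z^3 - 3*z
trace(b a b a b a b) = trace(b)*trace(a b a b a b) - trace(a b a b a)  (reduce the b square) = y*z^3 - x*z^2 - 2*y*z + x
next, trace(b^2 a b a b a b) = trace(b)*trace(b a b a b a b) - trace(b a b a b a)  (reduce the b square) = y^2*z^3 - x*y*z^2 - 2*y^2*z - z^3 + x*y + 3*z
trace(b^4 a b a b a) = trace(b)*trace(b^2 a b a b a b) - trace(b^2 a b a b a)  (reduce the b square) = y^3*z^3 - x*y^2*z^2 - 2*y^3*z - 2*y*z^3 + x*y^2 + x*z^2 + 5*y*z - x
trace(a^-1 b^4 a b a b) = trace(b^4 a b a b)*trace(a) - trace(b^4 a b a b a)  (eliminate a^-1) = x*y^4*z^2 - x^2*y^3*z - y^3*z^3 - x*y^4 - 2*x*y^2*z^2 + 2*x^2*y*z + 2*y^3*z + 2*y*z^3 + 3*x*y^2 - 5*y*z - x
trace(a b^-1 a^-1 b^4 a b) = trace(a^-1 b^4 a b a)*trace(b) - trace(a^-1 b^4 a b a b)  (eliminate b^-1) = -x*y^4*z^2 + x^2*y^3*z + y^5*z + y^3*z^3 + 2*x*y^2*z^2 - 2*x^2*y*z - 5*y^3*z - 2*y*z^3 - x*y^2 + 6*y*z + x
trace(b^-1 a^-1 b^4 a b^-1 a) = trace(a b^-1 a^-1 b^4 a)*trace(b) - trace(a b^-1 a^-1 b^4 a b)  (eliminate b^-1) = -x^2*y^5*z + x^3*y^4 + x*y^6 + 2*x*y^4*z^2 + x^2*y^3*z - y^5*z - y^3*z^3 - 2*x^3*y^2 - 6*x*y^4 - 4*x*y^2*z^2 + 2*x^2*y*z + 6*y^3*z + 2*y*z^3 + 8*x*y^2 - 7*y*z - x
and trace(b^-1 a^-1 b^-1 a^-1 b^4 a) = trace(b^-1 a^-1 b^4 a b^-1)*trace(a) - trace(b^-1 a^-1 b^4 a b^-1 a)  (eliminate a^-1) = -x*y^4*z^2 + x^2*y^3*z + y^5*z + y^3*z^3 + 2*x*y^2*z^2 - 2*x^2*y*z - 6*y^3*z - 2*y*z^3 + x*y^2 + 7*y*z - x
next, trace(a^-1 b^-1 a^-1 b^4 a^-1 b^-1) = trace(b^-1 a^-1 b^-1 a^-1 b^4)*trace(a) - trace(b^-1 a^-1 b^-1 a^-1 b^4 a)  (eliminate a^-1) = x*y^4*z^2 - y^5*z - y^3*z^3 - x*y^4 - 3*x*y^2*z^2 + 6*y^3*z + 2*y*z^3 + 3*x*y^2 + x*z^2 - 7*y*z - x

x*y^4*z^2 - y^5*z - y^3*z^3 - x*y^4 - 3*x*y^2*z^2 + 6*y^3*z + 2*y*z^3 + 3*x*y^2 + x*z^2 - 7*y*z - x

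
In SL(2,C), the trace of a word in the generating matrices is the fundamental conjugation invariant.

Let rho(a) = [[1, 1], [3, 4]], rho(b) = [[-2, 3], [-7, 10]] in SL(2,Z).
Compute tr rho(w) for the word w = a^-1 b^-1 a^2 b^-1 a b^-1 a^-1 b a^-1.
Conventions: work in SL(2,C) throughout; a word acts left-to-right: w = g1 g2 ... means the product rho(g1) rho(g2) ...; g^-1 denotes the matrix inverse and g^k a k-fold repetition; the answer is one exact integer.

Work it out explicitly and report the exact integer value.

rho(a^-1) = [[4, -1], [-3, 1]]
... * rho(b^-1) = [[10, -3], [7, -2]]  ->  [[33, -10], [-23, 7]]
... * rho(a) = [[1, 1], [3, 4]]  ->  [[3, -7], [-2, 5]]
... * rho(a) = [[1, 1], [3, 4]]  ->  [[-18, -25], [13, 18]]
... * rho(b^-1) = [[10, -3], [7, -2]]  ->  [[-355, 104], [256, -75]]
... * rho(a) = [[1, 1], [3, 4]]  ->  [[-43, 61], [31, -44]]
... * rho(b^-1) = [[10, -3], [7, -2]]  ->  [[-3, 7], [2, -5]]
... * rho(a^-1) = [[4, -1], [-3, 1]]  ->  [[-33, 10], [23, -7]]
... * rho(b) = [[-2, 3], [-7, 10]]  ->  [[-4, 1], [3, -1]]
... * rho(a^-1) = [[4, -1], [-3, 1]]  ->  [[-19, 5], [15, -4]]
tr = -19 + -4 = -23

-23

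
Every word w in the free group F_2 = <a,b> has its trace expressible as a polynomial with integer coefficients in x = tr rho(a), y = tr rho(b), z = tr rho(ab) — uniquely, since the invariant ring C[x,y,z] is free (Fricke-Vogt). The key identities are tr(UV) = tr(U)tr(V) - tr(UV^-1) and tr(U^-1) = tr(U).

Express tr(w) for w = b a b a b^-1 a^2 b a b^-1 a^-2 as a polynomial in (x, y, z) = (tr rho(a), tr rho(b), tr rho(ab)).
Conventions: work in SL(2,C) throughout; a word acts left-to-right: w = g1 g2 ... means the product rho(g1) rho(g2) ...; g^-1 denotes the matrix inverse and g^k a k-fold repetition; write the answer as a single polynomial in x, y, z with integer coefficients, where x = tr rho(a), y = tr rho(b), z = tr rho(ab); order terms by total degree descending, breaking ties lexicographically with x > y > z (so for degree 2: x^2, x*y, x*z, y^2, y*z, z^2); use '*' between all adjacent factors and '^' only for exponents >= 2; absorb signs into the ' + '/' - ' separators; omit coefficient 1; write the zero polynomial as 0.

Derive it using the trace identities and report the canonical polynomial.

trace(b a b a) = trace(a b) trace(a b) - trace(1)   [split at repeated a] = z^2 - 2
next, trace(b a b) = trace(b) trace(a b) - trace(a) = y*z - x
trace(a b a^2 b) = trace(a) trace(b a b a) - trace(b a b) = x*z^2 - y*z - x
and trace(b a^2) = trace(a) trace(b a) - trace(b) = x*z - y
trace(a b a^2) = trace(a) trace(b a^2) - trace(b a) = x^2*z - x*y - z
trace(a b^2 a b a) = trace(b) trace(a b a^2 b) - trace(a b a^2) = x*y*z^2 - x^2*z - y^2*z + z
trace(a b^2 a b) = trace(b) trace(a b a b) - trace(a b a) = y*z^2 - x*z - y
and trace(b a b a^3 b) = trace(a) trace(a b^2 a b a) - trace(a b^2 a b) = x^2*y*z^2 - x^3*z - x*y^2*z - y*z^2 + 2*x*z + y
next, trace(b a b a b a) = trace(a b) trace(a b a b) - trace(a^-1 b^-1)   [split at repeated a] = z^3 - 3*z
next, trace(a b a b a b a) = trace(a) trace(b a b a b a) - trace(b a b a b) = x*z^3 - y*z^2 - 2*x*z + y
next, trace(b a b a^3 b a) = trace(a) trace(a b a b a b a) - trace(a b a b a b) = x^2*z^3 - x*y*z^2 - 2*x^2*z - z^3 + x*y + 3*z
trace(a^2 b a^-1 b a b a) = trace(b a b a^3 b) trace(a) - trace(b a b a^3 b a) = x^3*y*z^2 - x^4*z - x^2*y^2*z - x^2*z^3 + 4*x^2*z + z^3 - 3*z
trace(b^2 a b a b a) = trace(b) trace(a b a b a b) - trace(a b a b a) = y*z^3 - x*z^2 - 2*y*z + x
and trace(b^2 a b a b) = trace(b) trace(b a b a b) - trace(b a b a) = y^2*z^2 - x*y*z - y^2 - z^2 + 2
next, trace(b a b a b a^2 b) = trace(a) trace(b^2 a b a b a) - trace(b^2 a b a b) = x*y*z^3 - x^2*z^2 - y^2*z^2 - x*y*z + x^2 + y^2 + z^2 - 2
and trace(b a b a b a b a) = trace(b a) trace(b a b a b a) - trace(b^-1 a^-1 b^-1 a^-1)   [split at repeated b] = z^4 - 4*z^2 + 2
trace(b a b a b a^2 b a) = trace(a) trace(b a b a b a b a) - trace(b a b a b a b) = x*z^4 - y*z^3 - 3*x*z^2 + 2*y*z + x
next, trace(a^2 b a^-1 b a b a b) = trace(b a b a b a^2 b) trace(a) - trace(b a b a b a^2 b a) = x^2*y*z^3 - x^3*z^2 - x*y^2*z^2 - x*z^4 - x^2*y*z + y*z^3 + x^3 + x*y^2 + 4*x*z^2 - 2*y*z - 3*x
trace(a^-1 b a b a b^-1 a^2 b) = trace(a^2 b a^-1 b a b a) trace(b) - trace(a^2 b a^-1 b a b a b) = x^3*y^2*z^2 - x^4*y*z - x^2*y^3*z - 2*x^2*y*z^3 + x^3*z^2 + x*y^2*z^2 + x*z^4 + 5*x^2*y*z - x^3 - x*y^2 - 4*x*z^2 - y*z + 3*x
trace(b^2) = trace(b) trace(b) - trace(1) = y^2 - 2
trace(a b^2 a) = trace(a) trace(b^2 a) - trace(b^2) = x*y*z - x^2 - y^2 + 2
trace(b a b^2 a b) = trace(b) trace(a b^2 a b) - trace(a b^2 a) = y^2*z^2 - 2*x*y*z + x^2 - 2
trace(a b a b^2 a b a) = trace(a) trace(b a b^2 a b a) - trace(b a b^2 a b) = x*y*z^3 - x^2*z^2 - y^2*z^2 + 2
next, trace(a^2 b a b^2 a b a) = trace(a) trace(a b a b^2 a b a) - trace(a b a b^2 a b) = x^2*y*z^3 - x^3*z^2 - x*y^2*z^2 - y*z^3 + x*z^2 + 2*y*z + x
next, trace(b a^2 b a b) = trace(b) trace(a^2 b a b) - trace(a^2 b a) = x*y*z^2 - x^2*z - y^2*z + z
trace(a b a b a^2 b a) = trace(a) trace(b a^2 b a b a) - trace(b a^2 b a b) = x^2*z^3 - 2*x*y*z^2 - x^2*z + y^2*z + x*y - z
and trace(a^2 b a b^2 a b a b) = trace(b) trace(a b a b a^2 b a b) - trace(a b a b a^2 b a) = x*y*z^4 - x^2*z^3 - y^2*z^3 - x*y*z^2 + x^2*z + y^2*z + z
trace(b a b a b^-1 a^2 b a b) = trace(a^2 b a b^2 a b a) trace(b) - trace(a^2 b a b^2 a b a b) = x^2*y^2*z^3 - x^3*y*z^2 - x*y^3*z^2 - x*y*z^4 + x^2*z^3 + 2*x*y*z^2 - x^2*z + y^2*z + x*y - z
trace(a^2 b a b a b a b a) = trace(a) trace(b a b a b a b a^2) - trace(b a b a b a b a) = x^2*z^4 - x*y*z^3 - 3*x^2*z^2 - z^4 + 2*x*y*z + x^2 + 4*z^2 - 2
trace(b a b a b a b a b a) = trace(a b) trace(a b a b a b a b) - trace(a^-1 b^-1 a^-1 b^-1 a^-1 b^-1)   [split at repeated a] = z^5 - 5*z^3 + 5*z
trace(b a b a b a b a b) = trace(b) trace(a b a b a b a b) - trace(a b a b a b a) = y*z^4 - x*z^3 - 3*y*z^2 + 2*x*z + y
trace(a^2 b a b a b a b a b) = trace(a) trace(b a b a b a b a b a) - trace(b a b a b a b a b) = x*z^5 - y*z^4 - 4*x*z^3 + 3*y*z^2 + 3*x*z - y
trace(b a b a b^-1 a^2 b a b a) = trace(a^2 b a b a b a b a) trace(b) - trace(a^2 b a b a b a b a b) = x^2*y*z^4 - x*y^2*z^3 - x*z^5 - 3*x^2*y*z^2 + 2*x*y^2*z + 4*x*z^3 + x^2*y + y*z^2 - 3*x*z - y
trace(a^-1 b a b a b^-1 a^2 b a b) = trace(b a b a b^-1 a^2 b a b) trace(a) - trace(b a b a b^-1 a^2 b a b a) = x^3*y^2*z^3 - x^4*y*z^2 - x^2*y^3*z^2 - 2*x^2*y*z^4 + x^3*z^3 + x*y^2*z^3 + x*z^5 + 5*x^2*y*z^2 - x^3*z - x*y^2*z - 4*x*z^3 - y*z^2 + 2*x*z + y
trace(a^-2 b a b a b^-1 a^2 b a b) = trace(a^-1 b a b a b^-1 a^2 b a b) trace(a) - trace(a^-1 b a b a b^-1 a^2 b a b a) = x^4*y^2*z^3 - x^5*y*z^2 - x^3*y^3*z^2 - 2*x^3*y*z^4 + x^4*z^3 + x^2*z^5 + 6*x^3*y*z^2 + x*y^3*z^2 + x*y*z^4 - x^4*z - x^2*y^2*z - 5*x^2*z^3 - 3*x*y*z^2 + 3*x^2*z - y^2*z + z
trace(b a b a b^-1 a^2 b a b^-1 a^-2) = trace(a^-2 b a b a b^-1 a^2 b a) trace(b) - trace(a^-2 b a b a b^-1 a^2 b a b) = -x^4*y^2*z^3 + x^5*y*z^2 + 2*x^3*y^3*z^2 + 2*x^3*y*z^4 - x^4*y^2*z - x^4*z^3 - x^2*y^4*z - 2*x^2*y^2*z^3 - x^2*z^5 - 5*x^3*y*z^2 + x^4*z + 6*x^2*y^2*z + 5*x^2*z^3 - x^3*y - x*y^3 - x*y*z^2 - 3*x^2*z + 3*x*y - z

-x^4*y^2*z^3 + x^5*y*z^2 + 2*x^3*y^3*z^2 + 2*x^3*y*z^4 - x^4*y^2*z - x^4*z^3 - x^2*y^4*z - 2*x^2*y^2*z^3 - x^2*z^5 - 5*x^3*y*z^2 + x^4*z + 6*x^2*y^2*z + 5*x^2*z^3 - x^3*y - x*y^3 - x*y*z^2 - 3*x^2*z + 3*x*y - z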